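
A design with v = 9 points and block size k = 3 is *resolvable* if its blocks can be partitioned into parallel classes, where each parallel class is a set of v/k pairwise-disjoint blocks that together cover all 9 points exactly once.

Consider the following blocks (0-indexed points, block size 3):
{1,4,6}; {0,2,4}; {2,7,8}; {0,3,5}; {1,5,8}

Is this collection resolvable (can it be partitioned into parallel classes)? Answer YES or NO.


v = 9, block size k = 3, number of blocks = 5.
For resolvability, blocks must partition into parallel classes of size v/k = 3.
Total blocks must therefore be a multiple of 3: 5 = 3·1 + 2 ⇒ not divisible ✗.
Resolvable? NO.

NO


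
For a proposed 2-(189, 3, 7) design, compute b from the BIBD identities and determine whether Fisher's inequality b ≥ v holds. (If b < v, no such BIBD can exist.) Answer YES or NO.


r = λ(v − 1)/(k − 1) = 7·188/2 = 658.
b = vr/k = 189·658/3 = 41454.
Fisher's inequality: b ≥ v ⇔ 41454 ≥ 189? YES.

YES


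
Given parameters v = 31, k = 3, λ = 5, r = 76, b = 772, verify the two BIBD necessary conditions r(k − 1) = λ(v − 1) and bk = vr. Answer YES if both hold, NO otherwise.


Condition (i): r(k − 1) = 76·2 = 152; λ(v − 1) = 5·30 = 150. Match? NO.
Condition (ii): bk = 772·3 = 2316; vr = 31·76 = 2356. Match? NO.
Both conditions hold? NO.

NO


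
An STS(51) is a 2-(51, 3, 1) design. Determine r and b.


An STS(v) is a 2-(v, 3, 1) BIBD: block size k = 3, λ = 1.
Replication: r(k − 1) = λ(v − 1) ⇒ r·2 = 51 − 1 = 50 ⇒ r = 25.
Block count: bk = vr ⇒ b·3 = 51·25 = 1275 ⇒ b = 425.
(Check via b = v(v − 1)/6 = 51·50/6 = 2550/6 = 425.)

r = 25, b = 425.


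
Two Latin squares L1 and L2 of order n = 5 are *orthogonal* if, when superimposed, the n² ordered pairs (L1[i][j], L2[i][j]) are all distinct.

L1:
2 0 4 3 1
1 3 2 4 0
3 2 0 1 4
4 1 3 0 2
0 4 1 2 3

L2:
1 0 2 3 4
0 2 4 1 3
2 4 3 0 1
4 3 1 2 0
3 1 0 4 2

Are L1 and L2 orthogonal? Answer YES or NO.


Form the n² = 25 superimposed pairs (L1[i][j], L2[i][j]), row by row (rows and columns indexed from 0):
row 0: (2,1) (0,0) (4,2) (3,3) (1,4)
row 1: (1,0) (3,2) (2,4) (4,1) (0,3)
row 2: (3,2) (2,4) (0,3) (1,0) (4,1)
row 3: (4,4) (1,3) (3,1) (0,2) (2,0)
row 4: (0,3) (4,1) (1,0) (2,4) (3,2)
Orthogonality requires all 25 pairs distinct.
But the pair (3,2) repeats: cell (1,1) has L1 = 3, L2 = 2, and cell (2,0) has L1 = 3, L2 = 2.
A repeated pair means some other pair never occurs (only 15 distinct pairs out of 25), so the squares are not orthogonal.
Conclusion: NO.

NO


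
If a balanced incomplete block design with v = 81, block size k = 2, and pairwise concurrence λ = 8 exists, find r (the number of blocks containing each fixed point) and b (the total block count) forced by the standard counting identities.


Any 2-(v, k, λ) BIBD satisfies two necessary conditions:
  (i)  Each point sits in r blocks, and counting incidences through any fixed point gives r(k − 1) = λ(v − 1), so r = λ(v − 1)/(k − 1).
  (ii) Total incidences bk = vr, so b = vr/k.
Step 1: r = λ(v − 1)/(k − 1) = 8·(81 − 1)/(2 − 1) = 8·80/1 = 640/1 = 640.
Step 2: b = vr/k = 81·640/2 = 51840/2 = 25920.
Check integrality: r = 640 ∈ Z ✓, b = 25920 ∈ Z ✓.
(These identities are necessary conditions: they determine r and b for any design with these parameters, but do not by themselves prove that one exists.)

r = 640, b = 25920.


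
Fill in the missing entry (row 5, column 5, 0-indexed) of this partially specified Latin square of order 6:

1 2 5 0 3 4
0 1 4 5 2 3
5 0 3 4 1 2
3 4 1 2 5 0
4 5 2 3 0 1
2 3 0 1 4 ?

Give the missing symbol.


Row 5 contains symbols [0, 1, 2, 3, 4] — missing [5].
Column 5 contains symbols [0, 1, 2, 3, 4] — missing [5].
The missing symbol must appear in both missing sets; intersection = [5].
Therefore the hidden value is 5.

Missing value = 5.


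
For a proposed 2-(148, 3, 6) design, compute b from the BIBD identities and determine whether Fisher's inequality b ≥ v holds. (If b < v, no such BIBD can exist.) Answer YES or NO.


r = λ(v − 1)/(k − 1) = 6·147/2 = 441.
b = vr/k = 148·441/3 = 21756.
Fisher's inequality: b ≥ v ⇔ 21756 ≥ 148? YES.

YES


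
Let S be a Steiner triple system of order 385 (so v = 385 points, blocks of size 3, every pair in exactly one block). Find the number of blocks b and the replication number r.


An STS(v) is a 2-(v, 3, 1) BIBD: block size k = 3, λ = 1.
Replication: r(k − 1) = λ(v − 1) ⇒ r·2 = 385 − 1 = 384 ⇒ r = 192.
Block count: bk = vr ⇒ b·3 = 385·192 = 73920 ⇒ b = 24640.

r = 192, b = 24640.


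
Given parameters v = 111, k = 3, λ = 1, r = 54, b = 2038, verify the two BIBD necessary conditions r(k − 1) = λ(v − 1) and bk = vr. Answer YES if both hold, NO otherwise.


Condition (i): r(k − 1) = 54·2 = 108; λ(v − 1) = 1·110 = 110. Match? NO.
Condition (ii): bk = 2038·3 = 6114; vr = 111·54 = 5994. Match? NO.
Both conditions hold? NO.

NO


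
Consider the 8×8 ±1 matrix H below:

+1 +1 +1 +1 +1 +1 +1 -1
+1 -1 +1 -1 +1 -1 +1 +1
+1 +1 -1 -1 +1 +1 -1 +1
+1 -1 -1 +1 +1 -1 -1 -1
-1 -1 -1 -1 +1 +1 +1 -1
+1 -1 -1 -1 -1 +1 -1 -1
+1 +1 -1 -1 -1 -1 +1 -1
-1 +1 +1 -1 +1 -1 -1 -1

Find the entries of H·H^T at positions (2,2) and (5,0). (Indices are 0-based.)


Row 0 of H: [1, 1, 1, 1, 1, 1, 1, -1].
Row 2 of H: [1, 1, -1, -1, 1, 1, -1, 1].
Row 5 of H: [1, -1, -1, -1, -1, 1, -1, -1].
(H·H^T)[2][2] = Σ_j H[2][j]·H[2][j] = (1)² + (1)² + (-1)² + (-1)² + (1)² + (1)² + (-1)² + (1)² = 1 + 1 + 1 + 1 + 1 + 1 + 1 + 1 = 8.
(H·H^T)[5][0] = Σ_j H[5][j]·H[0][j] = (1)·(1) + (-1)·(1) + (-1)·(1) + (-1)·(1) + (-1)·(1) + (1)·(1) + (-1)·(1) + (-1)·(-1) = 1 + -1 + -1 + -1 + -1 + 1 + -1 + 1 = -2.
Rows 5 and 0 are not orthogonal (dot product = -2 ≠ 0), so H is not a Hadamard matrix.

(2,2) entry = 8; (5,0) entry = -2.


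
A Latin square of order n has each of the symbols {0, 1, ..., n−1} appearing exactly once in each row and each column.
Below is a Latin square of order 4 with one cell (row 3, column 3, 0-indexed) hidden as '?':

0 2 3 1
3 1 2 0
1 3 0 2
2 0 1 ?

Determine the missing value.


Row 3 contains symbols [0, 1, 2] — missing [3].
Column 3 contains symbols [0, 1, 2] — missing [3].
The missing symbol must appear in both missing sets; intersection = [3].
Therefore the hidden value is 3.

Missing value = 3.


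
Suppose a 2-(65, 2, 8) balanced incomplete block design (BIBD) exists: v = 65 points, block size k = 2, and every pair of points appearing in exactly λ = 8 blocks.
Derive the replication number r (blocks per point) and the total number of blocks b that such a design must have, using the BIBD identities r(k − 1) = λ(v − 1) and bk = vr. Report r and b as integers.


Any 2-(v, k, λ) BIBD satisfies two necessary conditions:
  (i)  Each point sits in r blocks, and counting incidences through any fixed point gives r(k − 1) = λ(v − 1), so r = λ(v − 1)/(k − 1).
  (ii) Total incidences bk = vr, so b = vr/k.
Step 1: r = λ(v − 1)/(k − 1) = 8·(65 − 1)/(2 − 1) = 8·64/1 = 512/1 = 512.
Step 2: b = vr/k = 65·512/2 = 33280/2 = 16640.
Check integrality: r = 512 ∈ Z ✓, b = 16640 ∈ Z ✓.
(These identities are necessary conditions: they determine r and b for any design with these parameters, but do not by themselves prove that one exists.)

r = 512, b = 16640.


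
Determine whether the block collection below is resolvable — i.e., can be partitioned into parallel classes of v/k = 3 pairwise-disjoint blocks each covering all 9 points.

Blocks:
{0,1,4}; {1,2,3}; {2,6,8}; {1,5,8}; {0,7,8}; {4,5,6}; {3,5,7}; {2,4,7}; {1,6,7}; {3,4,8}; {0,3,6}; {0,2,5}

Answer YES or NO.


v = 9, block size k = 3, number of blocks = 12.
For resolvability, blocks must partition into parallel classes of size v/k = 3.
Total blocks must therefore be a multiple of 3: 12 = 3·4 + 0 ⇒ divisible ✓.
Greedy packing gives 4 candidate class(es). Each should be a full parallel class (size 3, covers all 9 points).
  Class 1 (3 blocks): {0,1,4}; {2,6,8}; {3,5,7}. Points covered: [0, 1, 2, 3, 4, 5, 6, 7, 8].
  Class 2 (3 blocks): {1,2,3}; {0,7,8}; {4,5,6}. Points covered: [0, 1, 2, 3, 4, 5, 6, 7, 8].
  Class 3 (3 blocks): {1,5,8}; {2,4,7}; {0,3,6}. Points covered: [0, 1, 2, 3, 4, 5, 6, 7, 8].
  Class 4 (3 blocks): {1,6,7}; {3,4,8}; {0,2,5}. Points covered: [0, 1, 2, 3, 4, 5, 6, 7, 8].
All classes full (size 3)? YES. All classes cover every point? YES.
Resolvable? YES.

YES


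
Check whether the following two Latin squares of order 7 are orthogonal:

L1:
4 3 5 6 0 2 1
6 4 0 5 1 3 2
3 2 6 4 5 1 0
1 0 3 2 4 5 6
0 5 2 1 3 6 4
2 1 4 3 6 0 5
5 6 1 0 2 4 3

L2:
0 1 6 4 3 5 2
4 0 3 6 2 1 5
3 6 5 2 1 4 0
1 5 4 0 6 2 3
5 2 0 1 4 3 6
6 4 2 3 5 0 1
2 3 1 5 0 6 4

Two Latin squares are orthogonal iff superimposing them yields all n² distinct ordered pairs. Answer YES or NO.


Form the n² = 49 superimposed pairs (L1[i][j], L2[i][j]), row by row (rows and columns indexed from 0):
row 0: (4,0) (3,1) (5,6) (6,4) (0,3) (2,5) (1,2)
row 1: (6,4) (4,0) (0,3) (5,6) (1,2) (3,1) (2,5)
row 2: (3,3) (2,6) (6,5) (4,2) (5,1) (1,4) (0,0)
row 3: (1,1) (0,5) (3,4) (2,0) (4,6) (5,2) (6,3)
row 4: (0,5) (5,2) (2,0) (1,1) (3,4) (6,3) (4,6)
row 5: (2,6) (1,4) (4,2) (3,3) (6,5) (0,0) (5,1)
row 6: (5,2) (6,3) (1,1) (0,5) (2,0) (4,6) (3,4)
Orthogonality requires all 49 pairs distinct.
But the pair (6,4) repeats: cell (0,3) has L1 = 6, L2 = 4, and cell (1,0) has L1 = 6, L2 = 4.
A repeated pair means some other pair never occurs (only 21 distinct pairs out of 49), so the squares are not orthogonal.
Conclusion: NO.

NO


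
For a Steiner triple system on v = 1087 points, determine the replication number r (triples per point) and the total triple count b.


An STS(v) is a 2-(v, 3, 1) BIBD: block size k = 3, λ = 1.
Replication: r(k − 1) = λ(v − 1) ⇒ r·2 = 1087 − 1 = 1086 ⇒ r = 543.
Block count: bk = vr ⇒ b·3 = 1087·543 = 590241 ⇒ b = 196747.

r = 543, b = 196747.


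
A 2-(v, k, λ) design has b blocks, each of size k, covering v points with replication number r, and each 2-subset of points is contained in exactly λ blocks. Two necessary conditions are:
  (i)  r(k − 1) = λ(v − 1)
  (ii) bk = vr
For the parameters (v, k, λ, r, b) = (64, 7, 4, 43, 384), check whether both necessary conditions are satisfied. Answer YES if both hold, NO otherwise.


Condition (i): r(k − 1) = 43·6 = 258; λ(v − 1) = 4·63 = 252. Match? NO.
Condition (ii): bk = 384·7 = 2688; vr = 64·43 = 2752. Match? NO.
Both conditions hold? NO.

NO


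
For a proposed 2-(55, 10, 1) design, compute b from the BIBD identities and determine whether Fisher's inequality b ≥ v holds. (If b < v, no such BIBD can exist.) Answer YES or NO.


r = λ(v − 1)/(k − 1) = 1·54/9 = 6.
b = vr/k = 55·6/10 = 33.
Fisher's inequality: b ≥ v ⇔ 33 ≥ 55? NO.

NO


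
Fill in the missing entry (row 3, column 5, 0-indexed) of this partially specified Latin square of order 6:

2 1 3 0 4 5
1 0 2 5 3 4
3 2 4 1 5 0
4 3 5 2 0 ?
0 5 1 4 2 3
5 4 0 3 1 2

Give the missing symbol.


Row 3 contains symbols [0, 2, 3, 4, 5] — missing [1].
Column 5 contains symbols [0, 2, 3, 4, 5] — missing [1].
The missing symbol must appear in both missing sets; intersection = [1].
Therefore the hidden value is 1.

Missing value = 1.


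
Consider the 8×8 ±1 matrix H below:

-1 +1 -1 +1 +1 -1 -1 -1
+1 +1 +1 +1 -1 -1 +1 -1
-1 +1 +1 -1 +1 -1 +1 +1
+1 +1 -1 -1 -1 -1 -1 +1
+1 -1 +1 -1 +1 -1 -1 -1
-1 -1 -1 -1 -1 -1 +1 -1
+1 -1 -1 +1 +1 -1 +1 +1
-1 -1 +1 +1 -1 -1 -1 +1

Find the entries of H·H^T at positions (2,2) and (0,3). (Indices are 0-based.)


Row 0 of H: [-1, 1, -1, 1, 1, -1, -1, -1].
Row 2 of H: [-1, 1, 1, -1, 1, -1, 1, 1].
Row 3 of H: [1, 1, -1, -1, -1, -1, -1, 1].
(H·H^T)[2][2] = Σ_j H[2][j]·H[2][j] = (-1)² + (1)² + (1)² + (-1)² + (1)² + (-1)² + (1)² + (1)² = 1 + 1 + 1 + 1 + 1 + 1 + 1 + 1 = 8.
(H·H^T)[0][3] = Σ_j H[0][j]·H[3][j] = (-1)·(1) + (1)·(1) + (-1)·(-1) + (1)·(-1) + (1)·(-1) + (-1)·(-1) + (-1)·(-1) + (-1)·(1) = -1 + 1 + 1 + -1 + -1 + 1 + 1 + -1 = 0.
So rows 0 and 3 are orthogonal; the diagonal entry equals n = 8.

(2,2) entry = 8; (0,3) entry = 0.


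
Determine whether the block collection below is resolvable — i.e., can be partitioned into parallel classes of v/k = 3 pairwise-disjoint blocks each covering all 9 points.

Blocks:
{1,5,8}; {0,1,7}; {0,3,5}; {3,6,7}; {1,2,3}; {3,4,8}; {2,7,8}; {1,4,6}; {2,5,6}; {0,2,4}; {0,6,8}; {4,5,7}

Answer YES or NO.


v = 9, block size k = 3, number of blocks = 12.
For resolvability, blocks must partition into parallel classes of size v/k = 3.
Total blocks must therefore be a multiple of 3: 12 = 3·4 + 0 ⇒ divisible ✓.
Greedy packing gives 4 candidate class(es). Each should be a full parallel class (size 3, covers all 9 points).
  Class 1 (3 blocks): {1,5,8}; {3,6,7}; {0,2,4}. Points covered: [0, 1, 2, 3, 4, 5, 6, 7, 8].
  Class 2 (3 blocks): {0,1,7}; {3,4,8}; {2,5,6}. Points covered: [0, 1, 2, 3, 4, 5, 6, 7, 8].
  Class 3 (3 blocks): {0,3,5}; {2,7,8}; {1,4,6}. Points covered: [0, 1, 2, 3, 4, 5, 6, 7, 8].
  Class 4 (3 blocks): {1,2,3}; {0,6,8}; {4,5,7}. Points covered: [0, 1, 2, 3, 4, 5, 6, 7, 8].
All classes full (size 3)? YES. All classes cover every point? YES.
Resolvable? YES.

YES


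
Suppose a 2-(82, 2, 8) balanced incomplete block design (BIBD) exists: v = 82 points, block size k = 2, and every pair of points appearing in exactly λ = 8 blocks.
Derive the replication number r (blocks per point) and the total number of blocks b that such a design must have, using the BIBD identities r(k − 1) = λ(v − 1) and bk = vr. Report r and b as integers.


Any 2-(v, k, λ) BIBD satisfies two necessary conditions:
  (i)  Each point sits in r blocks, and counting incidences through any fixed point gives r(k − 1) = λ(v − 1), so r = λ(v − 1)/(k − 1).
  (ii) Total incidences bk = vr, so b = vr/k.
Step 1: r = λ(v − 1)/(k − 1) = 8·(82 − 1)/(2 − 1) = 8·81/1 = 648/1 = 648.
Step 2: b = vr/k = 82·648/2 = 53136/2 = 26568.
Check integrality: r = 648 ∈ Z ✓, b = 26568 ∈ Z ✓.
(These identities are necessary conditions: they determine r and b for any design with these parameters, but do not by themselves prove that one exists.)

r = 648, b = 26568.


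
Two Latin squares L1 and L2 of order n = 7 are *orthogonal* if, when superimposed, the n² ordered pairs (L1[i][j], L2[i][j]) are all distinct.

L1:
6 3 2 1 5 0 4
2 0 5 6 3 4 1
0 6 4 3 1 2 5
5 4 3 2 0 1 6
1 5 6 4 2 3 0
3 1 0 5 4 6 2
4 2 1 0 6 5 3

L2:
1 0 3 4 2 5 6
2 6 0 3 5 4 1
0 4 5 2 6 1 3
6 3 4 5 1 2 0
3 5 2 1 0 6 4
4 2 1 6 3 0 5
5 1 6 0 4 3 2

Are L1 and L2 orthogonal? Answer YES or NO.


Form the n² = 49 superimposed pairs (L1[i][j], L2[i][j]), row by row (rows and columns indexed from 0):
row 0: (6,1) (3,0) (2,3) (1,4) (5,2) (0,5) (4,6)
row 1: (2,2) (0,6) (5,0) (6,3) (3,5) (4,4) (1,1)
row 2: (0,0) (6,4) (4,5) (3,2) (1,6) (2,1) (5,3)
row 3: (5,6) (4,3) (3,4) (2,5) (0,1) (1,2) (6,0)
row 4: (1,3) (5,5) (6,2) (4,1) (2,0) (3,6) (0,4)
row 5: (3,4) (1,2) (0,1) (5,6) (4,3) (6,0) (2,5)
row 6: (4,5) (2,1) (1,6) (0,0) (6,4) (5,3) (3,2)
Orthogonality requires all 49 pairs distinct.
But the pair (3,4) repeats: cell (3,2) has L1 = 3, L2 = 4, and cell (5,0) has L1 = 3, L2 = 4.
A repeated pair means some other pair never occurs (only 35 distinct pairs out of 49), so the squares are not orthogonal.
Conclusion: NO.

NO


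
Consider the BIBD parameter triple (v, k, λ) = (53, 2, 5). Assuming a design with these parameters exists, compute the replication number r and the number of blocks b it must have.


Any 2-(v, k, λ) BIBD satisfies two necessary conditions:
  (i)  Each point sits in r blocks, and counting incidences through any fixed point gives r(k − 1) = λ(v − 1), so r = λ(v − 1)/(k − 1).
  (ii) Total incidences bk = vr, so b = vr/k.
Step 1: r = λ(v − 1)/(k − 1) = 5·(53 − 1)/(2 − 1) = 5·52/1 = 260/1 = 260.
Step 2: b = vr/k = 53·260/2 = 13780/2 = 6890.
Check integrality: r = 260 ∈ Z ✓, b = 6890 ∈ Z ✓.
(These identities are necessary conditions: they determine r and b for any design with these parameters, but do not by themselves prove that one exists.)

r = 260, b = 6890.


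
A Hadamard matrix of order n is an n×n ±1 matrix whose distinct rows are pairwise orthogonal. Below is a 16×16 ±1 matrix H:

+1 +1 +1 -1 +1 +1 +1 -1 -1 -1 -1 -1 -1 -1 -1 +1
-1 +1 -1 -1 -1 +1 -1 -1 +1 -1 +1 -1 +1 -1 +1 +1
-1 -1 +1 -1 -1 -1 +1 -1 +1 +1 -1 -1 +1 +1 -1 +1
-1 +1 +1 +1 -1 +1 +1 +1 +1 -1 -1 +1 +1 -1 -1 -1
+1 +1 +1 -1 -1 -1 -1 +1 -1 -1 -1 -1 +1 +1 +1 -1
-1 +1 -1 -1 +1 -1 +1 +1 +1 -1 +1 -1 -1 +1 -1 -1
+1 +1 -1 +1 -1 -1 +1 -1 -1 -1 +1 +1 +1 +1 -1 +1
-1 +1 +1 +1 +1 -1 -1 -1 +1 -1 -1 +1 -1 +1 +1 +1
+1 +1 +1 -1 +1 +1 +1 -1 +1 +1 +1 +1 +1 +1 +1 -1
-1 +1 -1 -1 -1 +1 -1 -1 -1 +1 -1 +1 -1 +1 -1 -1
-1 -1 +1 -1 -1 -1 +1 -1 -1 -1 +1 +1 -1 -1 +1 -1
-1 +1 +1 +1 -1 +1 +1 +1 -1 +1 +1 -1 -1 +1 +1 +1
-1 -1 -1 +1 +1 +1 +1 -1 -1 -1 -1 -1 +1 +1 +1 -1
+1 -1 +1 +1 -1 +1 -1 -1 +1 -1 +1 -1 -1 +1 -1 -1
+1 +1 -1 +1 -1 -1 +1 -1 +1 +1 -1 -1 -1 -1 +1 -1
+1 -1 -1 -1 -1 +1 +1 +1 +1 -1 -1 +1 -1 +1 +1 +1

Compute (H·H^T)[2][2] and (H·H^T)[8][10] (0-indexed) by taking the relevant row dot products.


Row 2 of H: [-1, -1, 1, -1, -1, -1, 1, -1, 1, 1, -1, -1, 1, 1, -1, 1].
Row 8 of H: [1, 1, 1, -1, 1, 1, 1, -1, 1, 1, 1, 1, 1, 1, 1, -1].
Row 10 of H: [-1, -1, 1, -1, -1, -1, 1, -1, -1, -1, 1, 1, -1, -1, 1, -1].
(H·H^T)[2][2] = Σ_j H[2][j]·H[2][j] = (-1)² + (-1)² + (1)² + (-1)² + (-1)² + (-1)² + (1)² + (-1)² + (1)² + (1)² + (-1)² + (-1)² + (1)² + (1)² + (-1)² + (1)² = 1 + 1 + 1 + 1 + 1 + 1 + 1 + 1 + 1 + 1 + 1 + 1 + 1 + 1 + 1 + 1 = 16.
(H·H^T)[8][10] = Σ_j H[8][j]·H[10][j] = (1)·(-1) + (1)·(-1) + (1)·(1) + (-1)·(-1) + (1)·(-1) + (1)·(-1) + (1)·(1) + (-1)·(-1) + (1)·(-1) + (1)·(-1) + (1)·(1) + (1)·(1) + (1)·(-1) + (1)·(-1) + (1)·(1) + (-1)·(-1) = -1 + -1 + 1 + 1 + -1 + -1 + 1 + 1 + -1 + -1 + 1 + 1 + -1 + -1 + 1 + 1 = 0.
So rows 8 and 10 are orthogonal; the diagonal entry equals n = 16.

(2,2) entry = 16; (8,10) entry = 0.


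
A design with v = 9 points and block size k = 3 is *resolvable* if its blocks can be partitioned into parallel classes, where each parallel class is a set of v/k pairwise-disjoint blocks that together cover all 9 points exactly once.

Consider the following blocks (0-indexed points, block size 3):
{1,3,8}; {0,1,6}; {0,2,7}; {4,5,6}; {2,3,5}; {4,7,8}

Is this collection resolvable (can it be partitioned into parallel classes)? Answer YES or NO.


v = 9, block size k = 3, number of blocks = 6.
For resolvability, blocks must partition into parallel classes of size v/k = 3.
Total blocks must therefore be a multiple of 3: 6 = 3·2 + 0 ⇒ divisible ✓.
Greedy packing gives 2 candidate class(es). Each should be a full parallel class (size 3, covers all 9 points).
  Class 1 (3 blocks): {1,3,8}; {0,2,7}; {4,5,6}. Points covered: [0, 1, 2, 3, 4, 5, 6, 7, 8].
  Class 2 (3 blocks): {0,1,6}; {2,3,5}; {4,7,8}. Points covered: [0, 1, 2, 3, 4, 5, 6, 7, 8].
All classes full (size 3)? YES. All classes cover every point? YES.
Resolvable? YES.

YES


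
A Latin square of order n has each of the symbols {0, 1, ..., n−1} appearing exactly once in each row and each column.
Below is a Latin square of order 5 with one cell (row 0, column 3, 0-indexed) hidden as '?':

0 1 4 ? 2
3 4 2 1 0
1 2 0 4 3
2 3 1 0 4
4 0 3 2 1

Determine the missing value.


Row 0 contains symbols [0, 1, 2, 4] — missing [3].
Column 3 contains symbols [0, 1, 2, 4] — missing [3].
The missing symbol must appear in both missing sets; intersection = [3].
Therefore the hidden value is 3.

Missing value = 3.


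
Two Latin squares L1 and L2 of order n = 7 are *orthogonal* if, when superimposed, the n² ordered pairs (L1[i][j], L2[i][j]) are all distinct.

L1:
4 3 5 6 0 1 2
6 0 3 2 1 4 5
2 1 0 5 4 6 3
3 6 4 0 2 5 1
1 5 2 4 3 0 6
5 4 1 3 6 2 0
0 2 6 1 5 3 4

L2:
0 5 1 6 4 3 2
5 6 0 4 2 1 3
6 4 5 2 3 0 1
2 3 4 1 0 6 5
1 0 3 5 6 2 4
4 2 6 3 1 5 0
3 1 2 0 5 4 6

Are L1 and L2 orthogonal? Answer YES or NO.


Form the n² = 49 superimposed pairs (L1[i][j], L2[i][j]), row by row (rows and columns indexed from 0):
row 0: (4,0) (3,5) (5,1) (6,6) (0,4) (1,3) (2,2)
row 1: (6,5) (0,6) (3,0) (2,4) (1,2) (4,1) (5,3)
row 2: (2,6) (1,4) (0,5) (5,2) (4,3) (6,0) (3,1)
row 3: (3,2) (6,3) (4,4) (0,1) (2,0) (5,6) (1,5)
row 4: (1,1) (5,0) (2,3) (4,5) (3,6) (0,2) (6,4)
row 5: (5,4) (4,2) (1,6) (3,3) (6,1) (2,5) (0,0)
row 6: (0,3) (2,1) (6,2) (1,0) (5,5) (3,4) (4,6)
Orthogonality requires all 49 pairs distinct.
Check by first coordinate: for each symbol s of L1, list the L2 entries in the n cells where L1 = s; they must all differ.
  L1 = 0: L2 entries (in reading order) 4, 6, 5, 1, 2, 0, 3 — all 7 distinct ✓
  L1 = 1: L2 entries (in reading order) 3, 2, 4, 5, 1, 6, 0 — all 7 distinct ✓
  L1 = 2: L2 entries (in reading order) 2, 4, 6, 0, 3, 5, 1 — all 7 distinct ✓
  L1 = 3: L2 entries (in reading order) 5, 0, 1, 2, 6, 3, 4 — all 7 distinct ✓
  L1 = 4: L2 entries (in reading order) 0, 1, 3, 4, 5, 2, 6 — all 7 distinct ✓
  L1 = 5: L2 entries (in reading order) 1, 3, 2, 6, 0, 4, 5 — all 7 distinct ✓
  L1 = 6: L2 entries (in reading order) 6, 5, 0, 3, 4, 1, 2 — all 7 distinct ✓
Every symbol of L1 meets every symbol of L2 exactly once, so all 49 pairs are distinct (49 of 49).
Conclusion: YES.

YES


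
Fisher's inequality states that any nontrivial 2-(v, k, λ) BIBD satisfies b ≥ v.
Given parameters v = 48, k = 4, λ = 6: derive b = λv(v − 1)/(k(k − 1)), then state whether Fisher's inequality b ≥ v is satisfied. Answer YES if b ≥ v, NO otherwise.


b = λv(v − 1)/(k(k − 1)) = 6·48·47/(4·3) = 13536/12 = 1128.
Compare with v = 48: b ≥ v, so Fisher's inequality holds.

YES


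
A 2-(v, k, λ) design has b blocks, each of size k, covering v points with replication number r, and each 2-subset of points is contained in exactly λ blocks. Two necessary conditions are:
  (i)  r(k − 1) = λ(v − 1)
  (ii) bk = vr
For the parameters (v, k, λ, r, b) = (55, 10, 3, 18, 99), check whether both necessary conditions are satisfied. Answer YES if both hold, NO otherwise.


Condition (i): r(k − 1) = 18·9 = 162; λ(v − 1) = 3·54 = 162. Match? YES.
Condition (ii): bk = 99·10 = 990; vr = 55·18 = 990. Match? YES.
Both conditions hold? YES.

YES


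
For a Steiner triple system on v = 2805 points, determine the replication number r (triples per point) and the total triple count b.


An STS(v) is a 2-(v, 3, 1) BIBD: block size k = 3, λ = 1.
Replication: r(k − 1) = λ(v − 1) ⇒ r·2 = 2805 − 1 = 2804 ⇒ r = 1402.
Block count: bk = vr ⇒ b·3 = 2805·1402 = 3932610 ⇒ b = 1310870.

r = 1402, b = 1310870.


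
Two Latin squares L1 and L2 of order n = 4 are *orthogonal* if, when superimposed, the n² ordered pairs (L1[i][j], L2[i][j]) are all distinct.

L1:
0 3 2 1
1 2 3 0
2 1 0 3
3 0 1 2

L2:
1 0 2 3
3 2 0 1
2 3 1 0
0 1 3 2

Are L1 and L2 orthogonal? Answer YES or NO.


Form the n² = 16 superimposed pairs (L1[i][j], L2[i][j]), row by row (rows and columns indexed from 0):
row 0: (0,1) (3,0) (2,2) (1,3)
row 1: (1,3) (2,2) (3,0) (0,1)
row 2: (2,2) (1,3) (0,1) (3,0)
row 3: (3,0) (0,1) (1,3) (2,2)
Orthogonality requires all 16 pairs distinct.
But the pair (1,3) repeats: cell (0,3) has L1 = 1, L2 = 3, and cell (1,0) has L1 = 1, L2 = 3.
A repeated pair means some other pair never occurs (only 4 distinct pairs out of 16), so the squares are not orthogonal.
Conclusion: NO.

NO


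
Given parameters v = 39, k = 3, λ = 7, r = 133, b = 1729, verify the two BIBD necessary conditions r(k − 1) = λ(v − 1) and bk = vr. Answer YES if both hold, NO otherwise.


Condition (i): r(k − 1) = 133·2 = 266; λ(v − 1) = 7·38 = 266. Match? YES.
Condition (ii): bk = 1729·3 = 5187; vr = 39·133 = 5187. Match? YES.
Both conditions hold? YES.

YES


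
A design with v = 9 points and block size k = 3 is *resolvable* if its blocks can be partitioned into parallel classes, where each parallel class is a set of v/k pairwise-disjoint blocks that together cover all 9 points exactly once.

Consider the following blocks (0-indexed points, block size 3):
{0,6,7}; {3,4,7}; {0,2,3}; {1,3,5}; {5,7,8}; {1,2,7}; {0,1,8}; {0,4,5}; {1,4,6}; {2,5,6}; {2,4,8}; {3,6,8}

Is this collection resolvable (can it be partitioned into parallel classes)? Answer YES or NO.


v = 9, block size k = 3, number of blocks = 12.
For resolvability, blocks must partition into parallel classes of size v/k = 3.
Total blocks must therefore be a multiple of 3: 12 = 3·4 + 0 ⇒ divisible ✓.
Greedy packing gives 4 candidate class(es). Each should be a full parallel class (size 3, covers all 9 points).
  Class 1 (3 blocks): {0,6,7}; {1,3,5}; {2,4,8}. Points covered: [0, 1, 2, 3, 4, 5, 6, 7, 8].
  Class 2 (3 blocks): {3,4,7}; {0,1,8}; {2,5,6}. Points covered: [0, 1, 2, 3, 4, 5, 6, 7, 8].
  Class 3 (3 blocks): {0,2,3}; {5,7,8}; {1,4,6}. Points covered: [0, 1, 2, 3, 4, 5, 6, 7, 8].
  Class 4 (3 blocks): {1,2,7}; {0,4,5}; {3,6,8}. Points covered: [0, 1, 2, 3, 4, 5, 6, 7, 8].
All classes full (size 3)? YES. All classes cover every point? YES.
Resolvable? YES.

YES


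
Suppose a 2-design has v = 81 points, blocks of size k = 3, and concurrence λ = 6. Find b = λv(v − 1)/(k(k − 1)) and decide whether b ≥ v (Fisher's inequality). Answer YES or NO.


b = λv(v − 1)/(k(k − 1)) = 6·81·80/(3·2) = 38880/6 = 6480.
Compare with v = 81: b ≥ v, so Fisher's inequality holds.

YES


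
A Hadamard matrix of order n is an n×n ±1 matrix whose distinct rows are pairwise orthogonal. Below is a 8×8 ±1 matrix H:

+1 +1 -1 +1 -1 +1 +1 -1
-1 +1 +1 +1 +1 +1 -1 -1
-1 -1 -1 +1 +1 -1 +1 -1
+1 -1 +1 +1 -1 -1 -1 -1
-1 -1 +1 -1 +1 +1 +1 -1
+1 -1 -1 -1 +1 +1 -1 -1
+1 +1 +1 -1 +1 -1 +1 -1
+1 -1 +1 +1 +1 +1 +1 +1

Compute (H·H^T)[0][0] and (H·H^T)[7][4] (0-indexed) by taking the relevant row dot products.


Row 0 of H: [1, 1, -1, 1, -1, 1, 1, -1].
Row 4 of H: [-1, -1, 1, -1, 1, 1, 1, -1].
Row 7 of H: [1, -1, 1, 1, 1, 1, 1, 1].
(H·H^T)[0][0] = Σ_j H[0][j]·H[0][j] = (1)² + (1)² + (-1)² + (1)² + (-1)² + (1)² + (1)² + (-1)² = 1 + 1 + 1 + 1 + 1 + 1 + 1 + 1 = 8.
(H·H^T)[7][4] = Σ_j H[7][j]·H[4][j] = (1)·(-1) + (-1)·(-1) + (1)·(1) + (1)·(-1) + (1)·(1) + (1)·(1) + (1)·(1) + (1)·(-1) = -1 + 1 + 1 + -1 + 1 + 1 + 1 + -1 = 2.
Rows 7 and 4 are not orthogonal (dot product = 2 ≠ 0), so H is not a Hadamard matrix.

(0,0) entry = 8; (7,4) entry = 2.


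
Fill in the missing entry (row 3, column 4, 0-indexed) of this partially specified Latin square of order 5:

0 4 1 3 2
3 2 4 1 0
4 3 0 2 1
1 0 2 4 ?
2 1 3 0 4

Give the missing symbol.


Row 3 contains symbols [0, 1, 2, 4] — missing [3].
Column 4 contains symbols [0, 1, 2, 4] — missing [3].
The missing symbol must appear in both missing sets; intersection = [3].
Therefore the hidden value is 3.

Missing value = 3.


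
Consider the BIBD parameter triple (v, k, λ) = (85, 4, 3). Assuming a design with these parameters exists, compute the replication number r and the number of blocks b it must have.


Any 2-(v, k, λ) BIBD satisfies two necessary conditions:
  (i)  Each point sits in r blocks, and counting incidences through any fixed point gives r(k − 1) = λ(v − 1), so r = λ(v − 1)/(k − 1).
  (ii) Total incidences bk = vr, so b = vr/k.
Step 1: r = λ(v − 1)/(k − 1) = 3·(85 − 1)/(4 − 1) = 3·84/3 = 252/3 = 84.
Step 2: b = vr/k = 85·84/4 = 7140/4 = 1785.
Check integrality: r = 84 ∈ Z ✓, b = 1785 ∈ Z ✓.
(These identities are necessary conditions: they determine r and b for any design with these parameters, but do not by themselves prove that one exists.)

r = 84, b = 1785.


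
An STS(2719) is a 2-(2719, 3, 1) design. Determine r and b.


An STS(v) is a 2-(v, 3, 1) BIBD: block size k = 3, λ = 1.
Replication: r(k − 1) = λ(v − 1) ⇒ r·2 = 2719 − 1 = 2718 ⇒ r = 1359.
Block count: bk = vr ⇒ b·3 = 2719·1359 = 3695121 ⇒ b = 1231707.
(Check via b = v(v − 1)/6 = 2719·2718/6 = 7390242/6 = 1231707.)

r = 1359, b = 1231707.


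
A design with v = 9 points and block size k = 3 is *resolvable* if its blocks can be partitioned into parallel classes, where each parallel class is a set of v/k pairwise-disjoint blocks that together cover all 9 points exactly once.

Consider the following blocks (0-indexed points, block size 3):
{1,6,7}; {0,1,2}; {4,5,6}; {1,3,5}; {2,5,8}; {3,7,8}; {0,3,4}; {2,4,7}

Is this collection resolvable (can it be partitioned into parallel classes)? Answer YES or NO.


v = 9, block size k = 3, number of blocks = 8.
For resolvability, blocks must partition into parallel classes of size v/k = 3.
Total blocks must therefore be a multiple of 3: 8 = 3·2 + 2 ⇒ not divisible ✗.
Resolvable? NO.

NO


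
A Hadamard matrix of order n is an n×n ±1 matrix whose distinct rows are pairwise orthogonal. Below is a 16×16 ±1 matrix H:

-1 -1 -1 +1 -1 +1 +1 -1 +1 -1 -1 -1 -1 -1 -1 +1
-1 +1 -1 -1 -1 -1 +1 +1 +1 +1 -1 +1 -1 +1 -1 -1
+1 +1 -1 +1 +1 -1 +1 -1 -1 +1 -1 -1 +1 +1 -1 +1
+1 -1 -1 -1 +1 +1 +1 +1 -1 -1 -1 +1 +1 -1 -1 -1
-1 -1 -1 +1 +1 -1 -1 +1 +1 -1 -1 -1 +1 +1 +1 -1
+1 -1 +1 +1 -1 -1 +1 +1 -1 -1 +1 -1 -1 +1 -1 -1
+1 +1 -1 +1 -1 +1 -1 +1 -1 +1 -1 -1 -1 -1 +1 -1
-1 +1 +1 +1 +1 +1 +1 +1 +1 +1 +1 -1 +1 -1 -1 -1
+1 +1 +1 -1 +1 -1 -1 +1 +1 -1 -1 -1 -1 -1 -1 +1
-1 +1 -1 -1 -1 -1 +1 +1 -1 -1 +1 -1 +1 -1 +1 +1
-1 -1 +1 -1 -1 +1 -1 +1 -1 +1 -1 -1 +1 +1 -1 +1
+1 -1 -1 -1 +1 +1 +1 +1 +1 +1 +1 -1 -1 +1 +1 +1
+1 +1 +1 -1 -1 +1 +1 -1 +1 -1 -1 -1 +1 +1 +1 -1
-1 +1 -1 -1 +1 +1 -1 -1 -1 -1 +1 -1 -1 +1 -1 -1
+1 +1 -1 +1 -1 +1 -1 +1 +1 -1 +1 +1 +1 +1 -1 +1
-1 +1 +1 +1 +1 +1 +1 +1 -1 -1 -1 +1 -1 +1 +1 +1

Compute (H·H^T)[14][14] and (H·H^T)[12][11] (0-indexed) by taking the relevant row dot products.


Row 11 of H: [1, -1, -1, -1, 1, 1, 1, 1, 1, 1, 1, -1, -1, 1, 1, 1].
Row 12 of H: [1, 1, 1, -1, -1, 1, 1, -1, 1, -1, -1, -1, 1, 1, 1, -1].
Row 14 of H: [1, 1, -1, 1, -1, 1, -1, 1, 1, -1, 1, 1, 1, 1, -1, 1].
(H·H^T)[14][14] = Σ_j H[14][j]·H[14][j] = (1)² + (1)² + (-1)² + (1)² + (-1)² + (1)² + (-1)² + (1)² + (1)² + (-1)² + (1)² + (1)² + (1)² + (1)² + (-1)² + (1)² = 1 + 1 + 1 + 1 + 1 + 1 + 1 + 1 + 1 + 1 + 1 + 1 + 1 + 1 + 1 + 1 = 16.
(H·H^T)[12][11] = Σ_j H[12][j]·H[11][j] = (1)·(1) + (1)·(-1) + (1)·(-1) + (-1)·(-1) + (-1)·(1) + (1)·(1) + (1)·(1) + (-1)·(1) + (1)·(1) + (-1)·(1) + (-1)·(1) + (-1)·(-1) + (1)·(-1) + (1)·(1) + (1)·(1) + (-1)·(1) = 1 + -1 + -1 + 1 + -1 + 1 + 1 + -1 + 1 + -1 + -1 + 1 + -1 + 1 + 1 + -1 = 0.
So rows 12 and 11 are orthogonal; the diagonal entry equals n = 16.

(14,14) entry = 16; (12,11) entry = 0.


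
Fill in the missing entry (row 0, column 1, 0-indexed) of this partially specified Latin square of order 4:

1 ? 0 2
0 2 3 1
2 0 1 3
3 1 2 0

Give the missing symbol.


Row 0 contains symbols [0, 1, 2] — missing [3].
Column 1 contains symbols [0, 1, 2] — missing [3].
The missing symbol must appear in both missing sets; intersection = [3].
Therefore the hidden value is 3.

Missing value = 3.


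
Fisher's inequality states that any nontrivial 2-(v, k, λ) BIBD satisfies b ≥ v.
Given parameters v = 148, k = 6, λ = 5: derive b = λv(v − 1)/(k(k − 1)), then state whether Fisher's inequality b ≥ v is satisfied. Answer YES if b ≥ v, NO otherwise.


b = λv(v − 1)/(k(k − 1)) = 5·148·147/(6·5) = 108780/30 = 3626.
Compare with v = 148: b ≥ v, so Fisher's inequality holds.

YES


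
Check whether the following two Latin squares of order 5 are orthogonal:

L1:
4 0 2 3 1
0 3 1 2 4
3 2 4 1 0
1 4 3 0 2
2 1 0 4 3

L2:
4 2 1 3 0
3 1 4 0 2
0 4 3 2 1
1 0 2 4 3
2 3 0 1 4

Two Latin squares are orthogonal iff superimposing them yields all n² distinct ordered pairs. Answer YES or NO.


Form the n² = 25 superimposed pairs (L1[i][j], L2[i][j]), row by row (rows and columns indexed from 0):
row 0: (4,4) (0,2) (2,1) (3,3) (1,0)
row 1: (0,3) (3,1) (1,4) (2,0) (4,2)
row 2: (3,0) (2,4) (4,3) (1,2) (0,1)
row 3: (1,1) (4,0) (3,2) (0,4) (2,3)
row 4: (2,2) (1,3) (0,0) (4,1) (3,4)
Orthogonality requires all 25 pairs distinct.
Check by first coordinate: for each symbol s of L1, list the L2 entries in the n cells where L1 = s; they must all differ.
  L1 = 0: L2 entries (in reading order) 2, 3, 1, 4, 0 — all 5 distinct ✓
  L1 = 1: L2 entries (in reading order) 0, 4, 2, 1, 3 — all 5 distinct ✓
  L1 = 2: L2 entries (in reading order) 1, 0, 4, 3, 2 — all 5 distinct ✓
  L1 = 3: L2 entries (in reading order) 3, 1, 0, 2, 4 — all 5 distinct ✓
  L1 = 4: L2 entries (in reading order) 4, 2, 3, 0, 1 — all 5 distinct ✓
Every symbol of L1 meets every symbol of L2 exactly once, so all 25 pairs are distinct (25 of 25).
Conclusion: YES.

YES


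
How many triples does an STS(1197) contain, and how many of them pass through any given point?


An STS(v) is a 2-(v, 3, 1) BIBD: block size k = 3, λ = 1.
Replication: r(k − 1) = λ(v − 1) ⇒ r·2 = 1197 − 1 = 1196 ⇒ r = 598.
Block count: bk = vr ⇒ b·3 = 1197·598 = 715806 ⇒ b = 238602.

r = 598, b = 238602.


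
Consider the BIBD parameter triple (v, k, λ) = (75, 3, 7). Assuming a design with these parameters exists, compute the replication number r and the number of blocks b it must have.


Any 2-(v, k, λ) BIBD satisfies two necessary conditions:
  (i)  Each point sits in r blocks, and counting incidences through any fixed point gives r(k − 1) = λ(v − 1), so r = λ(v − 1)/(k − 1).
  (ii) Total incidences bk = vr, so b = vr/k.
Step 1: r = λ(v − 1)/(k − 1) = 7·(75 − 1)/(3 − 1) = 7·74/2 = 518/2 = 259.
Step 2: b = vr/k = 75·259/3 = 19425/3 = 6475.
Check integrality: r = 259 ∈ Z ✓, b = 6475 ∈ Z ✓.
(These identities are necessary conditions: they determine r and b for any design with these parameters, but do not by themselves prove that one exists.)

r = 259, b = 6475.


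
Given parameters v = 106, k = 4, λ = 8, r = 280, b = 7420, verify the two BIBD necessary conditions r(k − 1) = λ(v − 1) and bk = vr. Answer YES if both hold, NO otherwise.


Condition (i): r(k − 1) = 280·3 = 840; λ(v − 1) = 8·105 = 840. Match? YES.
Condition (ii): bk = 7420·4 = 29680; vr = 106·280 = 29680. Match? YES.
Both conditions hold? YES.

YES


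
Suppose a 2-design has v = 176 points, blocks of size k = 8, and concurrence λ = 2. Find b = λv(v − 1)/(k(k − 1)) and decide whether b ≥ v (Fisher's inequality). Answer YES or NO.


b = λv(v − 1)/(k(k − 1)) = 2·176·175/(8·7) = 61600/56 = 1100.
Compare with v = 176: b ≥ v, so Fisher's inequality holds.

YES


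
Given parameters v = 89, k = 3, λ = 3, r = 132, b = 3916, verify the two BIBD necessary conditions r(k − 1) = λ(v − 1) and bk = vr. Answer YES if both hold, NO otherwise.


Condition (i): r(k − 1) = 132·2 = 264; λ(v − 1) = 3·88 = 264. Match? YES.
Condition (ii): bk = 3916·3 = 11748; vr = 89·132 = 11748. Match? YES.
Both conditions hold? YES.

YES


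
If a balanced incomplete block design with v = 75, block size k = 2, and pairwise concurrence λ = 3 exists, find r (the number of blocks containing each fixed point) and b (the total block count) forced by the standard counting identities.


Any 2-(v, k, λ) BIBD satisfies two necessary conditions:
  (i)  Each point sits in r blocks, and counting incidences through any fixed point gives r(k − 1) = λ(v − 1), so r = λ(v − 1)/(k − 1).
  (ii) Total incidences bk = vr, so b = vr/k.
Step 1: r = λ(v − 1)/(k − 1) = 3·(75 − 1)/(2 − 1) = 3·74/1 = 222/1 = 222.
Step 2: b = vr/k = 75·222/2 = 16650/2 = 8325.
Check integrality: r = 222 ∈ Z ✓, b = 8325 ∈ Z ✓.
(These identities are necessary conditions: they determine r and b for any design with these parameters, but do not by themselves prove that one exists.)

r = 222, b = 8325.


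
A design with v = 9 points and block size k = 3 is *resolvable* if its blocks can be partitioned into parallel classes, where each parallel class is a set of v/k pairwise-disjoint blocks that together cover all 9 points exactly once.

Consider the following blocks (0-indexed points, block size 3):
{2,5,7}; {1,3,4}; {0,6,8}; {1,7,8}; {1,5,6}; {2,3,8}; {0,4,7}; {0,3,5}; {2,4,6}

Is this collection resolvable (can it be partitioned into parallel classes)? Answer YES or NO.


v = 9, block size k = 3, number of blocks = 9.
For resolvability, blocks must partition into parallel classes of size v/k = 3.
Total blocks must therefore be a multiple of 3: 9 = 3·3 + 0 ⇒ divisible ✓.
Greedy packing gives 3 candidate class(es). Each should be a full parallel class (size 3, covers all 9 points).
  Class 1 (3 blocks): {2,5,7}; {1,3,4}; {0,6,8}. Points covered: [0, 1, 2, 3, 4, 5, 6, 7, 8].
  Class 2 (3 blocks): {1,7,8}; {0,3,5}; {2,4,6}. Points covered: [0, 1, 2, 3, 4, 5, 6, 7, 8].
  Class 3 (3 blocks): {1,5,6}; {2,3,8}; {0,4,7}. Points covered: [0, 1, 2, 3, 4, 5, 6, 7, 8].
All classes full (size 3)? YES. All classes cover every point? YES.
Resolvable? YES.

YES


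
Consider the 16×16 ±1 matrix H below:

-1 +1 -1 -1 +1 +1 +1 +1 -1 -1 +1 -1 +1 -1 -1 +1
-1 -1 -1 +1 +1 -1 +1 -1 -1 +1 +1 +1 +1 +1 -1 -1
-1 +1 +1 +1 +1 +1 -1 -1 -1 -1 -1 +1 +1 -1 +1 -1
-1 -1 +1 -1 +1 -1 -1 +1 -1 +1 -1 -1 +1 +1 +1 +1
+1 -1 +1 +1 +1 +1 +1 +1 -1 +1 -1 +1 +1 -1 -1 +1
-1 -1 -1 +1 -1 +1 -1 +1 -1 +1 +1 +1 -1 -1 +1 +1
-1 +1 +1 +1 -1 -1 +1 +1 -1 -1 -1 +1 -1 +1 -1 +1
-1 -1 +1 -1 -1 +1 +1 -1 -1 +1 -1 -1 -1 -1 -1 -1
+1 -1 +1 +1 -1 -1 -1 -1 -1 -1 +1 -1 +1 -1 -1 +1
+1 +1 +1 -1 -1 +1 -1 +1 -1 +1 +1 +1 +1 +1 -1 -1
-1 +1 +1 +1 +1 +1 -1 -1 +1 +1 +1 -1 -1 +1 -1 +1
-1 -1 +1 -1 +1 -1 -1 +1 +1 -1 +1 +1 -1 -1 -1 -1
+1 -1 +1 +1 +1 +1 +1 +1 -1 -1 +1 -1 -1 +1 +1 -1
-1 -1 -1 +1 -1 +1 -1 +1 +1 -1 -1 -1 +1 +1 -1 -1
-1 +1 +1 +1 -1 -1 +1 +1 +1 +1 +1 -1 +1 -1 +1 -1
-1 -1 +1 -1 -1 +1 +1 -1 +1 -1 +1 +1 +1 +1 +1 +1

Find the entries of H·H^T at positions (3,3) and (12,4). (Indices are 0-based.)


Row 3 of H: [-1, -1, 1, -1, 1, -1, -1, 1, -1, 1, -1, -1, 1, 1, 1, 1].
Row 4 of H: [1, -1, 1, 1, 1, 1, 1, 1, -1, 1, -1, 1, 1, -1, -1, 1].
Row 12 of H: [1, -1, 1, 1, 1, 1, 1, 1, -1, -1, 1, -1, -1, 1, 1, -1].
(H·H^T)[3][3] = Σ_j H[3][j]·H[3][j] = (-1)² + (-1)² + (1)² + (-1)² + (1)² + (-1)² + (-1)² + (1)² + (-1)² + (1)² + (-1)² + (-1)² + (1)² + (1)² + (1)² + (1)² = 1 + 1 + 1 + 1 + 1 + 1 + 1 + 1 + 1 + 1 + 1 + 1 + 1 + 1 + 1 + 1 = 16.
(H·H^T)[12][4] = Σ_j H[12][j]·H[4][j] = (1)·(1) + (-1)·(-1) + (1)·(1) + (1)·(1) + (1)·(1) + (1)·(1) + (1)·(1) + (1)·(1) + (-1)·(-1) + (-1)·(1) + (1)·(-1) + (-1)·(1) + (-1)·(1) + (1)·(-1) + (1)·(-1) + (-1)·(1) = 1 + 1 + 1 + 1 + 1 + 1 + 1 + 1 + 1 + -1 + -1 + -1 + -1 + -1 + -1 + -1 = 2.
Rows 12 and 4 are not orthogonal (dot product = 2 ≠ 0), so H is not a Hadamard matrix.

(3,3) entry = 16; (12,4) entry = 2.


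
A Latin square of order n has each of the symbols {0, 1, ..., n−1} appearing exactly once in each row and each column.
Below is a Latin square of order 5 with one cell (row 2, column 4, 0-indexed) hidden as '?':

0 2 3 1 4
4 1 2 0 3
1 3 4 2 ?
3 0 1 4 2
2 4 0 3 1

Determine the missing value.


Row 2 contains symbols [1, 2, 3, 4] — missing [0].
Column 4 contains symbols [1, 2, 3, 4] — missing [0].
The missing symbol must appear in both missing sets; intersection = [0].
Therefore the hidden value is 0.

Missing value = 0.


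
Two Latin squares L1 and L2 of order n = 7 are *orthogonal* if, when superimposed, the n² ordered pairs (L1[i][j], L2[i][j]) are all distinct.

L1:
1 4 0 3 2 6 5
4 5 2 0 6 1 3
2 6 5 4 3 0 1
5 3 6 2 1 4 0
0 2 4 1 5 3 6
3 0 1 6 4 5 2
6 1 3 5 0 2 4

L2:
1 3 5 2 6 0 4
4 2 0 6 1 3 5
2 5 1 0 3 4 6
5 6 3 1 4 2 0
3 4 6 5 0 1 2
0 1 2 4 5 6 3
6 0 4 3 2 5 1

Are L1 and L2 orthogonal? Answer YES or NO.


Form the n² = 49 superimposed pairs (L1[i][j], L2[i][j]), row by row (rows and columns indexed from 0):
row 0: (1,1) (4,3) (0,5) (3,2) (2,6) (6,0) (5,4)
row 1: (4,4) (5,2) (2,0) (0,6) (6,1) (1,3) (3,5)
row 2: (2,2) (6,5) (5,1) (4,0) (3,3) (0,4) (1,6)
row 3: (5,5) (3,6) (6,3) (2,1) (1,4) (4,2) (0,0)
row 4: (0,3) (2,4) (4,6) (1,5) (5,0) (3,1) (6,2)
row 5: (3,0) (0,1) (1,2) (6,4) (4,5) (5,6) (2,3)
row 6: (6,6) (1,0) (3,4) (5,3) (0,2) (2,5) (4,1)
Orthogonality requires all 49 pairs distinct.
Check by first coordinate: for each symbol s of L1, list the L2 entries in the n cells where L1 = s; they must all differ.
  L1 = 0: L2 entries (in reading order) 5, 6, 4, 0, 3, 1, 2 — all 7 distinct ✓
  L1 = 1: L2 entries (in reading order) 1, 3, 6, 4, 5, 2, 0 — all 7 distinct ✓
  L1 = 2: L2 entries (in reading order) 6, 0, 2, 1, 4, 3, 5 — all 7 distinct ✓
  L1 = 3: L2 entries (in reading order) 2, 5, 3, 6, 1, 0, 4 — all 7 distinct ✓
  L1 = 4: L2 entries (in reading order) 3, 4, 0, 2, 6, 5, 1 — all 7 distinct ✓
  L1 = 5: L2 entries (in reading order) 4, 2, 1, 5, 0, 6, 3 — all 7 distinct ✓
  L1 = 6: L2 entries (in reading order) 0, 1, 5, 3, 2, 4, 6 — all 7 distinct ✓
Every symbol of L1 meets every symbol of L2 exactly once, so all 49 pairs are distinct (49 of 49).
Conclusion: YES.

YES
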